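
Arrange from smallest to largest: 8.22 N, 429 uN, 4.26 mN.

8.22 N = 8.22 N
429 uN = 0.000429 N
4.26 mN = 0.00426 N

429 uN < 4.26 mN < 8.22 N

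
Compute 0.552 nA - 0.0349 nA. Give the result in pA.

In pA:
  0.552 nA = 0.552 × 10³ pA = 552
  0.0349 nA = 0.0349 × 10³ pA = 34.9
Difference: 552 - 34.9 = 517.1

517.1 pA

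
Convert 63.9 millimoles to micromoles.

63900 micromoles

milli = 10^-3, micro = 10^-6; factor is 10^3.
63.9 × 10^3 = 63900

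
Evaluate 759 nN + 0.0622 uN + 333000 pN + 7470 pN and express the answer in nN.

1161.67 nN

In nN:
  759 nN → 759
  0.0622 uN = 0.0622e3 nN = 62.2
  333000 pN = 333000e-3 nN = 333
  7470 pN = 7470e-3 nN = 7.47
Sum: 759 + 62.2 + 333 + 7.47 = 1161.67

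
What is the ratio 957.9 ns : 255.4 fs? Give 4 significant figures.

(957.9 × 10⁻⁹) / (255.4 × 10⁻¹⁵) = 3.7506 × 10⁶

3751000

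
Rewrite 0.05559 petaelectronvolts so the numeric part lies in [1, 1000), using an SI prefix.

55.59 teraelectronvolts

= 55.59e12 electronvolts; 1e12 is tera.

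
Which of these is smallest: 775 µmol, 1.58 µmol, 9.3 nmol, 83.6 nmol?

775 µmol = 0.000775 mol
1.58 µmol = 0.00000158 mol
9.3 nmol = 0.0000000093 mol
83.6 nmol = 0.0000000836 mol

9.3 nmol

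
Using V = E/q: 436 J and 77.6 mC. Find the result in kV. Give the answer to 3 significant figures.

5.62 kV

(436) / (77.6e-3) = 5.6186e3 V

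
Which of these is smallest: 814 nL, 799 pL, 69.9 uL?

814 nL = 0.000000814 L
799 pL = 0.000000000799 L
69.9 uL = 0.0000699 L

799 pL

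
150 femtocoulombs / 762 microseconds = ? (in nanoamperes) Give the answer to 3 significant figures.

(150 × 10⁻¹⁵) / (762 × 10⁻⁶) = 0.19685 × 10⁻⁹ A

0.197 nanoamperes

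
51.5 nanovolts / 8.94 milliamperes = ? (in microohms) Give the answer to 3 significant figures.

5.76 microohms

(51.5 × 10⁻⁹) / (8.94 × 10⁻³) = 5.7606 × 10⁻⁶ Ω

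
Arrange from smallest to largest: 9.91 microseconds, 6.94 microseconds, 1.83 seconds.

9.91 microseconds = 0.00000991 seconds
6.94 microseconds = 0.00000694 seconds
1.83 seconds = 1.83 seconds

6.94 microseconds < 9.91 microseconds < 1.83 seconds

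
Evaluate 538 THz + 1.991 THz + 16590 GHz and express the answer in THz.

556.581 THz

In THz:
  538 THz → 538
  1.991 THz → 1.991
  16590 GHz = 16590 × 10^-3 THz = 16.59
Sum: 538 + 1.991 + 16.59 = 556.581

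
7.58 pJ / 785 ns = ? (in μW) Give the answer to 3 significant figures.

9.66 μW

(7.58 × 10^-12) / (785 × 10^-9) = 0.0096561 × 10^-3 W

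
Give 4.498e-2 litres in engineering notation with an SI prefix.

44.98 millilitres

= 44.98e-3 litres; 1e-3 is milli.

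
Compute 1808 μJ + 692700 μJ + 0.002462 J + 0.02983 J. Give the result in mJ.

726.8 mJ

In mJ:
  1808 μJ = 1808 × 10⁻³ mJ = 1.808
  692700 μJ = 692700 × 10⁻³ mJ = 692.7
  0.002462 J = 0.002462 × 10³ mJ = 2.462
  0.02983 J = 0.02983 × 10³ mJ = 29.83
Sum: 1.808 + 692.7 + 2.462 + 29.83 = 726.8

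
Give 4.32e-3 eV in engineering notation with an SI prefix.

= 4.32e-3 eV; 1e-3 is milli.

4.32 meV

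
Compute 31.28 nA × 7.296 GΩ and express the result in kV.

0.22821888 kV

31.28 × 10^-9 × 7.296 × 10^9 = 228.21888 V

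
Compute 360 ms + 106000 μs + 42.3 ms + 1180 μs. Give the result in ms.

In ms:
  360 ms → 360
  106000 μs = 106000 × 10^-3 ms = 106
  42.3 ms → 42.3
  1180 μs = 1180 × 10^-3 ms = 1.18
Sum: 360 + 106 + 42.3 + 1.18 = 509.48

509.48 ms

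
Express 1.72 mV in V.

0.00172 V

milli = 10^-3, (no prefix) = 10^0; factor is 10^-3.
1.72 × 10^-3 = 0.00172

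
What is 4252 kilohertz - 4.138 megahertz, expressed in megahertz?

In megahertz:
  4252 kilohertz = 4252 × 10⁻³ megahertz = 4.252
  4.138 megahertz → 4.138
Difference: 4.252 - 4.138 = 0.114

0.114 megahertz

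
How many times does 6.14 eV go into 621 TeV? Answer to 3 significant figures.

(621 × 10^12) / (6.14) = 101.1 × 10^12

101000000000000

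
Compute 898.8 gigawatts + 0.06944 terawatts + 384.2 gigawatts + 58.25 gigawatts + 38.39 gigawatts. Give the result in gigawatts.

1449.08 gigawatts

In gigawatts:
  898.8 gigawatts → 898.8
  0.06944 terawatts = 0.06944 × 10³ gigawatts = 69.44
  384.2 gigawatts → 384.2
  58.25 gigawatts → 58.25
  38.39 gigawatts → 38.39
Sum: 898.8 + 69.44 + 384.2 + 58.25 + 38.39 = 1449.08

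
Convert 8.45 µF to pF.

micro = 1e-6, pico = 1e-12; factor is 1e6.
8.45 × 1e6 = 8450000

8450000 pF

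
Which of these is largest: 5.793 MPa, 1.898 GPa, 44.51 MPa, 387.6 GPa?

5.793 MPa = 5793000 Pa
1.898 GPa = 1898000000 Pa
44.51 MPa = 44510000 Pa
387.6 GPa = 387600000000 Pa

387.6 GPa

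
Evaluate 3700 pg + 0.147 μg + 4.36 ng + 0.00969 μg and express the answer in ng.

164.75 ng

In ng:
  3700 pg = 3700 × 10⁻³ ng = 3.7
  0.147 μg = 0.147 × 10³ ng = 147
  4.36 ng → 4.36
  0.00969 μg = 0.00969 × 10³ ng = 9.69
Sum: 3.7 + 147 + 4.36 + 9.69 = 164.75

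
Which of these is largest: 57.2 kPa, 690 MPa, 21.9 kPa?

690 MPa

57.2 kPa = 57200 Pa
690 MPa = 690000000 Pa
21.9 kPa = 21900 Pa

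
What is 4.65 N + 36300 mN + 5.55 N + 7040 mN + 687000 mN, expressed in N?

In N:
  4.65 N → 4.65
  36300 mN = 36300 × 10⁻³ N = 36.3
  5.55 N → 5.55
  7040 mN = 7040 × 10⁻³ N = 7.04
  687000 mN = 687000 × 10⁻³ N = 687
Sum: 4.65 + 36.3 + 5.55 + 7.04 + 687 = 740.54

740.54 N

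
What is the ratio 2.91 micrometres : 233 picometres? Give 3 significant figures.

(2.91 × 10⁻⁶) / (233 × 10⁻¹²) = 0.01249 × 10⁶

12500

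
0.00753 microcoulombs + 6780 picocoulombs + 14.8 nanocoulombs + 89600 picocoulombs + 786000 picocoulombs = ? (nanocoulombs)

904.71 nanocoulombs

In nanocoulombs:
  0.00753 microcoulombs = 0.00753 × 10³ nanocoulombs = 7.53
  6780 picocoulombs = 6780 × 10⁻³ nanocoulombs = 6.78
  14.8 nanocoulombs → 14.8
  89600 picocoulombs = 89600 × 10⁻³ nanocoulombs = 89.6
  786000 picocoulombs = 786000 × 10⁻³ nanocoulombs = 786
Sum: 7.53 + 6.78 + 14.8 + 89.6 + 786 = 904.71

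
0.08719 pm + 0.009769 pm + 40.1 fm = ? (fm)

137.059 fm

In fm:
  0.08719 pm = 0.08719 × 10^3 fm = 87.19
  0.009769 pm = 0.009769 × 10^3 fm = 9.769
  40.1 fm → 40.1
Sum: 87.19 + 9.769 + 40.1 = 137.059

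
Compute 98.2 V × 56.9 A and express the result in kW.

5.58758 kW

98.2 × 56.9 = 5587.58 W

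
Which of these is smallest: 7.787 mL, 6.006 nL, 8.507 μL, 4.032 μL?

7.787 mL = 0.007787 L
6.006 nL = 0.000000006006 L
8.507 μL = 0.000008507 L
4.032 μL = 0.000004032 L

6.006 nL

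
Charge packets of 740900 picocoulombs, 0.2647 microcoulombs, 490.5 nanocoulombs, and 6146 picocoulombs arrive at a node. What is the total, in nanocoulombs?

1502.246 nanocoulombs

In nanocoulombs:
  740900 picocoulombs = 740900e-3 nanocoulombs = 740.9
  0.2647 microcoulombs = 0.2647e3 nanocoulombs = 264.7
  490.5 nanocoulombs → 490.5
  6146 picocoulombs = 6146e-3 nanocoulombs = 6.146
Sum: 740.9 + 264.7 + 490.5 + 6.146 = 1502.246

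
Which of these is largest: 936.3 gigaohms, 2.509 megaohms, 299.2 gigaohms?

936.3 gigaohms

936.3 gigaohms = 936300000000 ohms
2.509 megaohms = 2509000 ohms
299.2 gigaohms = 299200000000 ohms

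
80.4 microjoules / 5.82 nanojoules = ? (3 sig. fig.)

(80.4 × 10⁻⁶) / (5.82 × 10⁻⁹) = 13.81 × 10³

13800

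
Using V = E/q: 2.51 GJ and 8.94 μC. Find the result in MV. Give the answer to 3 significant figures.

281000000 MV

(2.51 × 10^9) / (8.94 × 10^-6) = 0.28076 × 10^15 V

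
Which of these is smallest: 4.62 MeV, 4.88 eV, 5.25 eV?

4.62 MeV = 4620000 eV
4.88 eV = 4.88 eV
5.25 eV = 5.25 eV

4.88 eV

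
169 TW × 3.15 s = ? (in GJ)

169e12 × 3.15 = 532.35e12 J

532350 GJ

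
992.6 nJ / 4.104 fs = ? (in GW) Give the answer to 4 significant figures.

(992.6 × 10^-9) / (4.104 × 10^-15) = 241.862 × 10^6 W

0.2419 GW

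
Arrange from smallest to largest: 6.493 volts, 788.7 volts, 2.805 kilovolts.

6.493 volts < 788.7 volts < 2.805 kilovolts

6.493 volts = 6.493 volts
788.7 volts = 788.7 volts
2.805 kilovolts = 2805 volts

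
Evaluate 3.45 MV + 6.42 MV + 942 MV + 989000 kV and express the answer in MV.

1940.87 MV

In MV:
  3.45 MV → 3.45
  6.42 MV → 6.42
  942 MV → 942
  989000 kV = 989000 × 10^-3 MV = 989
Sum: 3.45 + 6.42 + 942 + 989 = 1940.87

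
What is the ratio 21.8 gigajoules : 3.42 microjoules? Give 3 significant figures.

6370000000000000

(21.8 × 10^9) / (3.42 × 10^-6) = 6.374 × 10^15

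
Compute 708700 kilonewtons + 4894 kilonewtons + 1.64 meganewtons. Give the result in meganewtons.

715.234 meganewtons

In meganewtons:
  708700 kilonewtons = 708700 × 10⁻³ meganewtons = 708.7
  4894 kilonewtons = 4894 × 10⁻³ meganewtons = 4.894
  1.64 meganewtons → 1.64
Sum: 708.7 + 4.894 + 1.64 = 715.234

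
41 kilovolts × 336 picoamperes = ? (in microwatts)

13.776 microwatts

41 × 10^3 × 336 × 10^-12 = 13776 × 10^-9 W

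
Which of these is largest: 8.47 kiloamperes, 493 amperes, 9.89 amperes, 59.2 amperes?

8.47 kiloamperes = 8470 amperes
493 amperes = 493 amperes
9.89 amperes = 9.89 amperes
59.2 amperes = 59.2 amperes

8.47 kiloamperes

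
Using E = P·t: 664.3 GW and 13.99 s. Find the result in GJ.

9293.557 GJ

664.3 × 10⁹ × 13.99 = 9293.557 × 10⁹ J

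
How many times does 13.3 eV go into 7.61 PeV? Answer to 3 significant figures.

572000000000000

(7.61 × 10^15) / (13.3) = 0.5722 × 10^15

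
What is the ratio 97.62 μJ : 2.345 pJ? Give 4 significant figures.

(97.62 × 10⁻⁶) / (2.345 × 10⁻¹²) = 41.629 × 10⁶

41630000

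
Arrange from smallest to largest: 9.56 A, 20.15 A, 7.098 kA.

9.56 A < 20.15 A < 7.098 kA

9.56 A = 9.56 A
20.15 A = 20.15 A
7.098 kA = 7098 A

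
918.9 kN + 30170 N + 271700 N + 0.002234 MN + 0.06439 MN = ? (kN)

In kN:
  918.9 kN → 918.9
  30170 N = 30170 × 10^-3 kN = 30.17
  271700 N = 271700 × 10^-3 kN = 271.7
  0.002234 MN = 0.002234 × 10^3 kN = 2.234
  0.06439 MN = 0.06439 × 10^3 kN = 64.39
Sum: 918.9 + 30.17 + 271.7 + 2.234 + 64.39 = 1287.394

1287.394 kN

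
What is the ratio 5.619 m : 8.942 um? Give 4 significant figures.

(5.619) / (8.942 × 10⁻⁶) = 0.62838 × 10⁶

628400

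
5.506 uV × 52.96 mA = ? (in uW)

5.506 × 10^-6 × 52.96 × 10^-3 = 291.59776 × 10^-9 W

0.29159776 uW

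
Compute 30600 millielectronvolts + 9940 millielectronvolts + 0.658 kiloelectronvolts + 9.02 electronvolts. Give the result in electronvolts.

707.56 electronvolts

In electronvolts:
  30600 millielectronvolts = 30600 × 10⁻³ electronvolts = 30.6
  9940 millielectronvolts = 9940 × 10⁻³ electronvolts = 9.94
  0.658 kiloelectronvolts = 0.658 × 10³ electronvolts = 658
  9.02 electronvolts → 9.02
Sum: 30.6 + 9.94 + 658 + 9.02 = 707.56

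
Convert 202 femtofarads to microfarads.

0.000000202 microfarads

femto = 10⁻¹⁵, micro = 10⁻⁶; factor is 10⁻⁹.
202 × 10⁻⁹ = 0.000000202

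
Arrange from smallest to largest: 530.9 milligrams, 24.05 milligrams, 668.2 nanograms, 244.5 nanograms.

244.5 nanograms < 668.2 nanograms < 24.05 milligrams < 530.9 milligrams

530.9 milligrams = 0.5309 grams
24.05 milligrams = 0.02405 grams
668.2 nanograms = 0.0000006682 grams
244.5 nanograms = 0.0000002445 grams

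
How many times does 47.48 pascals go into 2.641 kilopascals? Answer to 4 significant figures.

55.62

(2.641 × 10^3) / (47.48) = 0.055623 × 10^3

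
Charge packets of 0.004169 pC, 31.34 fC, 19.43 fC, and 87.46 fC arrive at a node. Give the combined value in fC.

In fC:
  0.004169 pC = 0.004169e3 fC = 4.169
  31.34 fC → 31.34
  19.43 fC → 19.43
  87.46 fC → 87.46
Sum: 4.169 + 31.34 + 19.43 + 87.46 = 142.399

142.399 fC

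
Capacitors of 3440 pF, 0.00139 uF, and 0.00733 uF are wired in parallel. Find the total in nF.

12.16 nF

In nF:
  3440 pF = 3440 × 10^-3 nF = 3.44
  0.00139 uF = 0.00139 × 10^3 nF = 1.39
  0.00733 uF = 0.00733 × 10^3 nF = 7.33
Sum: 3.44 + 1.39 + 7.33 = 12.16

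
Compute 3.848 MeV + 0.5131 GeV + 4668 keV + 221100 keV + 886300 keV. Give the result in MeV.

1629.016 MeV

In MeV:
  3.848 MeV → 3.848
  0.5131 GeV = 0.5131 × 10³ MeV = 513.1
  4668 keV = 4668 × 10⁻³ MeV = 4.668
  221100 keV = 221100 × 10⁻³ MeV = 221.1
  886300 keV = 886300 × 10⁻³ MeV = 886.3
Sum: 3.848 + 513.1 + 4.668 + 221.1 + 886.3 = 1629.016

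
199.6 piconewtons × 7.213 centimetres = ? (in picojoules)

14.397148 picojoules

199.6e-12 × 7.213e-2 = 1439.7148e-14 J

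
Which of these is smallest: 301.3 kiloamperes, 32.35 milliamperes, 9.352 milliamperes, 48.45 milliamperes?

301.3 kiloamperes = 301300 amperes
32.35 milliamperes = 0.03235 amperes
9.352 milliamperes = 0.009352 amperes
48.45 milliamperes = 0.04845 amperes

9.352 milliamperes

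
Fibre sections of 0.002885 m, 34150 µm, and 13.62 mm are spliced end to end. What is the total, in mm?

50.655 mm

In mm:
  0.002885 m = 0.002885 × 10³ mm = 2.885
  34150 µm = 34150 × 10⁻³ mm = 34.15
  13.62 mm → 13.62
Sum: 2.885 + 34.15 + 13.62 = 50.655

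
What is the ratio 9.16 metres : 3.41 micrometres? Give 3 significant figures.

2690000

(9.16) / (3.41 × 10^-6) = 2.686 × 10^6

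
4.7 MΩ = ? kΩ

4700 kΩ

mega = 10^6, kilo = 10^3; factor is 10^3.
4.7 × 10^3 = 4700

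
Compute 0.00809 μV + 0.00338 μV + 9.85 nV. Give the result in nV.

21.32 nV

In nV:
  0.00809 μV = 0.00809 × 10^3 nV = 8.09
  0.00338 μV = 0.00338 × 10^3 nV = 3.38
  9.85 nV → 9.85
Sum: 8.09 + 3.38 + 9.85 = 21.32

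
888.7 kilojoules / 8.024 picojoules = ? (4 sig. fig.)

(888.7 × 10³) / (8.024 × 10⁻¹²) = 110.76 × 10¹⁵

110800000000000000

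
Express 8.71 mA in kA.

0.00000871 kA

milli = 1e-3, kilo = 1e3; factor is 1e-6.
8.71 × 1e-6 = 0.00000871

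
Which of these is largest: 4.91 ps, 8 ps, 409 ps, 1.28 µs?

4.91 ps = 0.00000000000491 s
8 ps = 0.000000000008 s
409 ps = 0.000000000409 s
1.28 µs = 0.00000128 s

1.28 µs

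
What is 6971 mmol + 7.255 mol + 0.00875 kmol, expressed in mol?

In mol:
  6971 mmol = 6971e-3 mol = 6.971
  7.255 mol → 7.255
  0.00875 kmol = 0.00875e3 mol = 8.75
Sum: 6.971 + 7.255 + 8.75 = 22.976

22.976 mol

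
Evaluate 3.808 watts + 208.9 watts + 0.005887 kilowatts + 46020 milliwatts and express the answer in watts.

264.615 watts

In watts:
  3.808 watts → 3.808
  208.9 watts → 208.9
  0.005887 kilowatts = 0.005887 × 10³ watts = 5.887
  46020 milliwatts = 46020 × 10⁻³ watts = 46.02
Sum: 3.808 + 208.9 + 5.887 + 46.02 = 264.615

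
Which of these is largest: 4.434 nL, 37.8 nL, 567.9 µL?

4.434 nL = 0.000000004434 L
37.8 nL = 0.0000000378 L
567.9 µL = 0.0005679 L

567.9 µL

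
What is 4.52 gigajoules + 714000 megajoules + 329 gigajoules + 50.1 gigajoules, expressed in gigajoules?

1097.62 gigajoules

In gigajoules:
  4.52 gigajoules → 4.52
  714000 megajoules = 714000 × 10⁻³ gigajoules = 714
  329 gigajoules → 329
  50.1 gigajoules → 50.1
Sum: 4.52 + 714 + 329 + 50.1 = 1097.62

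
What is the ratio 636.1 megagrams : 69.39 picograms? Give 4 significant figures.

9167000000000000000

(636.1 × 10⁶) / (69.39 × 10⁻¹²) = 9.167 × 10¹⁸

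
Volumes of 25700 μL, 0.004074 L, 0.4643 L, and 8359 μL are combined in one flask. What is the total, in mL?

In mL:
  25700 μL = 25700 × 10⁻³ mL = 25.7
  0.004074 L = 0.004074 × 10³ mL = 4.074
  0.4643 L = 0.4643 × 10³ mL = 464.3
  8359 μL = 8359 × 10⁻³ mL = 8.359
Sum: 25.7 + 4.074 + 464.3 + 8.359 = 502.433

502.433 mL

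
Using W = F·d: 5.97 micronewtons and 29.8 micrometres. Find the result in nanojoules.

5.97 × 10⁻⁶ × 29.8 × 10⁻⁶ = 177.906 × 10⁻¹² J

0.177906 nanojoules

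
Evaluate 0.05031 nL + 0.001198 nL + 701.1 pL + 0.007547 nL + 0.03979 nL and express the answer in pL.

799.945 pL

In pL:
  0.05031 nL = 0.05031 × 10^3 pL = 50.31
  0.001198 nL = 0.001198 × 10^3 pL = 1.198
  701.1 pL → 701.1
  0.007547 nL = 0.007547 × 10^3 pL = 7.547
  0.03979 nL = 0.03979 × 10^3 pL = 39.79
Sum: 50.31 + 1.198 + 701.1 + 7.547 + 39.79 = 799.945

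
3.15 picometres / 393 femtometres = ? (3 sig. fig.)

(3.15 × 10⁻¹²) / (393 × 10⁻¹⁵) = 0.008015 × 10³

8.02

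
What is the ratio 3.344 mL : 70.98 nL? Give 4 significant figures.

(3.344 × 10⁻³) / (70.98 × 10⁻⁹) = 0.047112 × 10⁶

47110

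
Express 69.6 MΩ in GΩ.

0.0696 GΩ

mega = 10⁶, giga = 10⁹; factor is 10⁻³.
69.6 × 10⁻³ = 0.0696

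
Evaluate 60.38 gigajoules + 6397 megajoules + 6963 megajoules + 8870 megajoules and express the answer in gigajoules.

In gigajoules:
  60.38 gigajoules → 60.38
  6397 megajoules = 6397 × 10^-3 gigajoules = 6.397
  6963 megajoules = 6963 × 10^-3 gigajoules = 6.963
  8870 megajoules = 8870 × 10^-3 gigajoules = 8.87
Sum: 60.38 + 6.397 + 6.963 + 8.87 = 82.61

82.61 gigajoules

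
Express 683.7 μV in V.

0.0006837 V

micro = 1e-6, (no prefix) = 1e0; factor is 1e-6.
683.7 × 1e-6 = 0.0006837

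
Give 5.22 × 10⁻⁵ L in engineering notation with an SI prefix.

= 52.2 × 10⁻⁶ L; 10⁻⁶ is micro.

52.2 µL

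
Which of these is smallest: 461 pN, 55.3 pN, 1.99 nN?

461 pN = 0.000000000461 N
55.3 pN = 0.0000000000553 N
1.99 nN = 0.00000000199 N

55.3 pN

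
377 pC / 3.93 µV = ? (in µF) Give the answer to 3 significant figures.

95.9 µF

(377 × 10^-12) / (3.93 × 10^-6) = 95.929 × 10^-6 F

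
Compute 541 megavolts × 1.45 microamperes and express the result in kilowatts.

0.78445 kilowatts

541 × 10^6 × 1.45 × 10^-6 = 784.45 W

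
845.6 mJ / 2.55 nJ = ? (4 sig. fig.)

(845.6 × 10⁻³) / (2.55 × 10⁻⁹) = 331.61 × 10⁶

331600000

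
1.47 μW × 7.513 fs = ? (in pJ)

0.00000001104411 pJ

1.47 × 10^-6 × 7.513 × 10^-15 = 11.04411 × 10^-21 J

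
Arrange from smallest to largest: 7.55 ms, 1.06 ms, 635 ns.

635 ns < 1.06 ms < 7.55 ms

7.55 ms = 0.00755 s
1.06 ms = 0.00106 s
635 ns = 0.000000635 s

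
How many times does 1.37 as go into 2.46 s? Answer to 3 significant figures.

1800000000000000000

(2.46) / (1.37e-18) = 1.796e18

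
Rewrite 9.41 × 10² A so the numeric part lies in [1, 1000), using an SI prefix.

941 A

= 941 A; mantissa already in [1, 1000).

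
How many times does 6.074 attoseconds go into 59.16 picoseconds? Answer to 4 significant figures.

9740000

(59.16e-12) / (6.074e-18) = 9.7399e6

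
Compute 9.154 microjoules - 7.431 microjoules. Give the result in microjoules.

In microjoules:
  9.154 microjoules → 9.154
  7.431 microjoules → 7.431
Difference: 9.154 - 7.431 = 1.723

1.723 microjoules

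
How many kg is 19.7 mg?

0.0000197 kg

milli = 10⁻³, kilo = 10³; factor is 10⁻⁶.
19.7 × 10⁻⁶ = 0.0000197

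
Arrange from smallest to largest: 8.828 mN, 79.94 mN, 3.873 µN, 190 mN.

3.873 µN < 8.828 mN < 79.94 mN < 190 mN

8.828 mN = 0.008828 N
79.94 mN = 0.07994 N
3.873 µN = 0.000003873 N
190 mN = 0.19 N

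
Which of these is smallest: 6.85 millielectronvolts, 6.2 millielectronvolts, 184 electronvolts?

6.85 millielectronvolts = 0.00685 electronvolts
6.2 millielectronvolts = 0.0062 electronvolts
184 electronvolts = 184 electronvolts

6.2 millielectronvolts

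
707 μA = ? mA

micro = 10⁻⁶, milli = 10⁻³; factor is 10⁻³.
707 × 10⁻³ = 0.707

0.707 mA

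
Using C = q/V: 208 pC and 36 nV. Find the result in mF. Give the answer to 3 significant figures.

(208e-12) / (36e-9) = 5.7778e-3 F

5.78 mF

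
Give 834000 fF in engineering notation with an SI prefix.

834 pF

= 834 × 10⁻¹² F; 10⁻¹² is pico.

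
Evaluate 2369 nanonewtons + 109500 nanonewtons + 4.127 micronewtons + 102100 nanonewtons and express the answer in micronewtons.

In micronewtons:
  2369 nanonewtons = 2369 × 10⁻³ micronewtons = 2.369
  109500 nanonewtons = 109500 × 10⁻³ micronewtons = 109.5
  4.127 micronewtons → 4.127
  102100 nanonewtons = 102100 × 10⁻³ micronewtons = 102.1
Sum: 2.369 + 109.5 + 4.127 + 102.1 = 218.096

218.096 micronewtons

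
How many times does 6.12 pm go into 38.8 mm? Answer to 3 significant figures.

(38.8 × 10^-3) / (6.12 × 10^-12) = 6.34 × 10^9

6340000000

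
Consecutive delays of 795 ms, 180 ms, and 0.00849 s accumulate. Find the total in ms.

983.49 ms

In ms:
  795 ms → 795
  180 ms → 180
  0.00849 s = 0.00849 × 10³ ms = 8.49
Sum: 795 + 180 + 8.49 = 983.49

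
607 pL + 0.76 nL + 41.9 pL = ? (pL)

In pL:
  607 pL → 607
  0.76 nL = 0.76 × 10^3 pL = 760
  41.9 pL → 41.9
Sum: 607 + 760 + 41.9 = 1408.9

1408.9 pL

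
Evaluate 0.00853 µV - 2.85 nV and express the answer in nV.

In nV:
  0.00853 µV = 0.00853 × 10^3 nV = 8.53
  2.85 nV → 2.85
Difference: 8.53 - 2.85 = 5.68

5.68 nV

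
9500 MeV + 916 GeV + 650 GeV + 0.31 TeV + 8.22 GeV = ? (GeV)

In GeV:
  9500 MeV = 9500e-3 GeV = 9.5
  916 GeV → 916
  650 GeV → 650
  0.31 TeV = 0.31e3 GeV = 310
  8.22 GeV → 8.22
Sum: 9.5 + 916 + 650 + 310 + 8.22 = 1893.72

1893.72 GeV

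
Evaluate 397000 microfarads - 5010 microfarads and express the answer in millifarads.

In millifarads:
  397000 microfarads = 397000e-3 millifarads = 397
  5010 microfarads = 5010e-3 millifarads = 5.01
Difference: 397 - 5.01 = 391.99

391.99 millifarads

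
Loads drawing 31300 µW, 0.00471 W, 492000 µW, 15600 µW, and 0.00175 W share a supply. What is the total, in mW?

545.36 mW

In mW:
  31300 µW = 31300 × 10⁻³ mW = 31.3
  0.00471 W = 0.00471 × 10³ mW = 4.71
  492000 µW = 492000 × 10⁻³ mW = 492
  15600 µW = 15600 × 10⁻³ mW = 15.6
  0.00175 W = 0.00175 × 10³ mW = 1.75
Sum: 31.3 + 4.71 + 492 + 15.6 + 1.75 = 545.36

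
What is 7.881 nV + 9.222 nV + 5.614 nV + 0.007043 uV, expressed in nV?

In nV:
  7.881 nV → 7.881
  9.222 nV → 9.222
  5.614 nV → 5.614
  0.007043 uV = 0.007043e3 nV = 7.043
Sum: 7.881 + 9.222 + 5.614 + 7.043 = 29.76

29.76 nV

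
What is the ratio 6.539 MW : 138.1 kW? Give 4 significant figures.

(6.539 × 10^6) / (138.1 × 10^3) = 0.04735 × 10^3

47.35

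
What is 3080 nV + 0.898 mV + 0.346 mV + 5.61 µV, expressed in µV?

1252.69 µV

In µV:
  3080 nV = 3080 × 10^-3 µV = 3.08
  0.898 mV = 0.898 × 10^3 µV = 898
  0.346 mV = 0.346 × 10^3 µV = 346
  5.61 µV → 5.61
Sum: 3.08 + 898 + 346 + 5.61 = 1252.69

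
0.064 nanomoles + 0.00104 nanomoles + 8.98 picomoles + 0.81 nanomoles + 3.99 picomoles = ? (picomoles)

888.01 picomoles

In picomoles:
  0.064 nanomoles = 0.064 × 10^3 picomoles = 64
  0.00104 nanomoles = 0.00104 × 10^3 picomoles = 1.04
  8.98 picomoles → 8.98
  0.81 nanomoles = 0.81 × 10^3 picomoles = 810
  3.99 picomoles → 3.99
Sum: 64 + 1.04 + 8.98 + 810 + 3.99 = 888.01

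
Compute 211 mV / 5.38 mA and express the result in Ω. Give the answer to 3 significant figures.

39.2 Ω

(211 × 10^-3) / (5.38 × 10^-3) = 39.219 Ω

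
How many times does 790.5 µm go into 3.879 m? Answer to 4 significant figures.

4907

(3.879) / (790.5 × 10⁻⁶) = 0.004907 × 10⁶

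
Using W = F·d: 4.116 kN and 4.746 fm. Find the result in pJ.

4.116e3 × 4.746e-15 = 19.534536e-12 J

19.534536 pJ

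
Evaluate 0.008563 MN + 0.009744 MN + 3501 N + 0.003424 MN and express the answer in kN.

25.232 kN

In kN:
  0.008563 MN = 0.008563 × 10³ kN = 8.563
  0.009744 MN = 0.009744 × 10³ kN = 9.744
  3501 N = 3501 × 10⁻³ kN = 3.501
  0.003424 MN = 0.003424 × 10³ kN = 3.424
Sum: 8.563 + 9.744 + 3.501 + 3.424 = 25.232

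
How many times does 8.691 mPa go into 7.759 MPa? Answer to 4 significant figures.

892800000

(7.759 × 10^6) / (8.691 × 10^-3) = 0.89276 × 10^9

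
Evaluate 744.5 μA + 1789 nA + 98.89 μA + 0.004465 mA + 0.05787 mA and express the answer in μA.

In μA:
  744.5 μA → 744.5
  1789 nA = 1789 × 10⁻³ μA = 1.789
  98.89 μA → 98.89
  0.004465 mA = 0.004465 × 10³ μA = 4.465
  0.05787 mA = 0.05787 × 10³ μA = 57.87
Sum: 744.5 + 1.789 + 98.89 + 4.465 + 57.87 = 907.514

907.514 μA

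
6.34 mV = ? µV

milli = 1e-3, micro = 1e-6; factor is 1e3.
6.34 × 1e3 = 6340

6340 µV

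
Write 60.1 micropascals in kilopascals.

micro = 10^-6, kilo = 10^3; factor is 10^-9.
60.1 × 10^-9 = 0.0000000601

0.0000000601 kilopascals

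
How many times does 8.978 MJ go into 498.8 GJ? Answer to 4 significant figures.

(498.8 × 10⁹) / (8.978 × 10⁶) = 55.558 × 10³

55560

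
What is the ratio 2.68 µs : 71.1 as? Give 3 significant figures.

37700000000

(2.68e-6) / (71.1e-18) = 0.03769e12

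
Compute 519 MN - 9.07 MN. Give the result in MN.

509.93 MN

In MN:
  519 MN → 519
  9.07 MN → 9.07
Difference: 519 - 9.07 = 509.93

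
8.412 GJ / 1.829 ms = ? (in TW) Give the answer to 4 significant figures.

(8.412 × 10^9) / (1.829 × 10^-3) = 4.59923 × 10^12 W

4.599 TW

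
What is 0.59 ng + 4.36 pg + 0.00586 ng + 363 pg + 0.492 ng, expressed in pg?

In pg:
  0.59 ng = 0.59e3 pg = 590
  4.36 pg → 4.36
  0.00586 ng = 0.00586e3 pg = 5.86
  363 pg → 363
  0.492 ng = 0.492e3 pg = 492
Sum: 590 + 4.36 + 5.86 + 363 + 492 = 1455.22

1455.22 pg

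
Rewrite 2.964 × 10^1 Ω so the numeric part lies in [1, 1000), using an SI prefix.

= 29.64 Ω; mantissa already in [1, 1000).

29.64 Ω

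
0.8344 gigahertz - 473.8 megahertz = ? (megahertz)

360.6 megahertz

In megahertz:
  0.8344 gigahertz = 0.8344 × 10³ megahertz = 834.4
  473.8 megahertz → 473.8
Difference: 834.4 - 473.8 = 360.6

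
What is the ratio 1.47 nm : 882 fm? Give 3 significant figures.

(1.47 × 10⁻⁹) / (882 × 10⁻¹⁵) = 0.001667 × 10⁶

1670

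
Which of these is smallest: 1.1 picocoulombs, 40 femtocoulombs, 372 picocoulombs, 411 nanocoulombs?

40 femtocoulombs

1.1 picocoulombs = 0.0000000000011 coulombs
40 femtocoulombs = 0.00000000000004 coulombs
372 picocoulombs = 0.000000000372 coulombs
411 nanocoulombs = 0.000000411 coulombs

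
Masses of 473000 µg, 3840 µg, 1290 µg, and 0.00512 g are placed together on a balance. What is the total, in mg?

483.25 mg

In mg:
  473000 µg = 473000 × 10⁻³ mg = 473
  3840 µg = 3840 × 10⁻³ mg = 3.84
  1290 µg = 1290 × 10⁻³ mg = 1.29
  0.00512 g = 0.00512 × 10³ mg = 5.12
Sum: 473 + 3.84 + 1.29 + 5.12 = 483.25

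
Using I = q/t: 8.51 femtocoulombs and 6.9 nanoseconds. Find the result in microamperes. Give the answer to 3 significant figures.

(8.51 × 10^-15) / (6.9 × 10^-9) = 1.2333 × 10^-6 A

1.23 microamperes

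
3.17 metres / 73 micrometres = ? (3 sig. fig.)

(3.17) / (73 × 10⁻⁶) = 0.04342 × 10⁶

43400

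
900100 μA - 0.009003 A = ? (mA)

In mA:
  900100 μA = 900100 × 10^-3 mA = 900.1
  0.009003 A = 0.009003 × 10^3 mA = 9.003
Difference: 900.1 - 9.003 = 891.097

891.097 mA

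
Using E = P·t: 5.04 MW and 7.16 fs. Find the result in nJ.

36.0864 nJ

5.04e6 × 7.16e-15 = 36.0864e-9 J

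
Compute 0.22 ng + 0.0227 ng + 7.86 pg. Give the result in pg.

250.56 pg

In pg:
  0.22 ng = 0.22e3 pg = 220
  0.0227 ng = 0.0227e3 pg = 22.7
  7.86 pg → 7.86
Sum: 220 + 22.7 + 7.86 = 250.56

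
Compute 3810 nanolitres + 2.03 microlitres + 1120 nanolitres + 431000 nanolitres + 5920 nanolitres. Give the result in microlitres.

In microlitres:
  3810 nanolitres = 3810 × 10⁻³ microlitres = 3.81
  2.03 microlitres → 2.03
  1120 nanolitres = 1120 × 10⁻³ microlitres = 1.12
  431000 nanolitres = 431000 × 10⁻³ microlitres = 431
  5920 nanolitres = 5920 × 10⁻³ microlitres = 5.92
Sum: 3.81 + 2.03 + 1.12 + 431 + 5.92 = 443.88

443.88 microlitres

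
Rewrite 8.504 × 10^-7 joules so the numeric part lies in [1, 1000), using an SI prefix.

= 850.4 × 10^-9 joules; 10^-9 is nano.

850.4 nanojoules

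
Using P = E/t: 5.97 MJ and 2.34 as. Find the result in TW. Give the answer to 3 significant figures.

2550000000000 TW

(5.97e6) / (2.34e-18) = 2.5513e24 W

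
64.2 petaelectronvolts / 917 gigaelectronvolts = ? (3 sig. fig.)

(64.2 × 10¹⁵) / (917 × 10⁹) = 0.07001 × 10⁶

70000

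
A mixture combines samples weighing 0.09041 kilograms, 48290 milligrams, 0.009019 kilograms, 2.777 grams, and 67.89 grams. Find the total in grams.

218.386 grams

In grams:
  0.09041 kilograms = 0.09041 × 10³ grams = 90.41
  48290 milligrams = 48290 × 10⁻³ grams = 48.29
  0.009019 kilograms = 0.009019 × 10³ grams = 9.019
  2.777 grams → 2.777
  67.89 grams → 67.89
Sum: 90.41 + 48.29 + 9.019 + 2.777 + 67.89 = 218.386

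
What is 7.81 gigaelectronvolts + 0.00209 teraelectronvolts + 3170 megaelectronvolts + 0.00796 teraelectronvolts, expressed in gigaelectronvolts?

21.03 gigaelectronvolts

In gigaelectronvolts:
  7.81 gigaelectronvolts → 7.81
  0.00209 teraelectronvolts = 0.00209 × 10³ gigaelectronvolts = 2.09
  3170 megaelectronvolts = 3170 × 10⁻³ gigaelectronvolts = 3.17
  0.00796 teraelectronvolts = 0.00796 × 10³ gigaelectronvolts = 7.96
Sum: 7.81 + 2.09 + 3.17 + 7.96 = 21.03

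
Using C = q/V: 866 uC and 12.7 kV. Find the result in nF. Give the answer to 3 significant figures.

(866 × 10⁻⁶) / (12.7 × 10³) = 68.189 × 10⁻⁹ F

68.2 nF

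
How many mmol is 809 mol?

809000 mmol

(no prefix) = 10^0, milli = 10^-3; factor is 10^3.
809 × 10^3 = 809000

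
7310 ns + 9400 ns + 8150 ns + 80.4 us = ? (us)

In us:
  7310 ns = 7310 × 10^-3 us = 7.31
  9400 ns = 9400 × 10^-3 us = 9.4
  8150 ns = 8150 × 10^-3 us = 8.15
  80.4 us → 80.4
Sum: 7.31 + 9.4 + 8.15 + 80.4 = 105.26

105.26 us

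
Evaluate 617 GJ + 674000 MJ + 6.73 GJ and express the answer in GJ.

1297.73 GJ

In GJ:
  617 GJ → 617
  674000 MJ = 674000e-3 GJ = 674
  6.73 GJ → 6.73
Sum: 617 + 674 + 6.73 = 1297.73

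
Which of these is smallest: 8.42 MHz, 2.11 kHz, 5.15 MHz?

2.11 kHz

8.42 MHz = 8420000 Hz
2.11 kHz = 2110 Hz
5.15 MHz = 5150000 Hz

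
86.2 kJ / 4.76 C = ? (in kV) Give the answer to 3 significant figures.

(86.2 × 10³) / (4.76) = 18.109 × 10³ V

18.1 kV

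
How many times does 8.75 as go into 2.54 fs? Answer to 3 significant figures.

290

(2.54 × 10^-15) / (8.75 × 10^-18) = 0.2903 × 10^3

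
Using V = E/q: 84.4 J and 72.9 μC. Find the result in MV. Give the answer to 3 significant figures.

1.16 MV

(84.4) / (72.9e-6) = 1.1578e6 V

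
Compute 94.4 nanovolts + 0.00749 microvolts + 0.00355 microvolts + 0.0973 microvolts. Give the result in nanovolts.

In nanovolts:
  94.4 nanovolts → 94.4
  0.00749 microvolts = 0.00749 × 10^3 nanovolts = 7.49
  0.00355 microvolts = 0.00355 × 10^3 nanovolts = 3.55
  0.0973 microvolts = 0.0973 × 10^3 nanovolts = 97.3
Sum: 94.4 + 7.49 + 3.55 + 97.3 = 202.74

202.74 nanovolts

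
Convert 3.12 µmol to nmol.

3120 nmol

micro = 1e-6, nano = 1e-9; factor is 1e3.
3.12 × 1e3 = 3120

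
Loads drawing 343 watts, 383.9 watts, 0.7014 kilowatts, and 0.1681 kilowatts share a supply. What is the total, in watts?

In watts:
  343 watts → 343
  383.9 watts → 383.9
  0.7014 kilowatts = 0.7014 × 10^3 watts = 701.4
  0.1681 kilowatts = 0.1681 × 10^3 watts = 168.1
Sum: 343 + 383.9 + 701.4 + 168.1 = 1596.4

1596.4 watts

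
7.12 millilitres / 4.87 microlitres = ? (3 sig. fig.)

(7.12e-3) / (4.87e-6) = 1.462e3

1460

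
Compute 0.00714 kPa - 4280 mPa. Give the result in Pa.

In Pa:
  0.00714 kPa = 0.00714e3 Pa = 7.14
  4280 mPa = 4280e-3 Pa = 4.28
Difference: 7.14 - 4.28 = 2.86

2.86 Pa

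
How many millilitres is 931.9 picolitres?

pico = 1e-12, milli = 1e-3; factor is 1e-9.
931.9 × 1e-9 = 0.0000009319

0.0000009319 millilitres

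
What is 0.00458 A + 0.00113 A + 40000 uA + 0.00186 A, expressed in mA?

47.57 mA

In mA:
  0.00458 A = 0.00458 × 10^3 mA = 4.58
  0.00113 A = 0.00113 × 10^3 mA = 1.13
  40000 uA = 40000 × 10^-3 mA = 40
  0.00186 A = 0.00186 × 10^3 mA = 1.86
Sum: 4.58 + 1.13 + 40 + 1.86 = 47.57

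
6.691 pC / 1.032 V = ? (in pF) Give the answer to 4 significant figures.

(6.691 × 10^-12) / (1.032) = 6.48353 × 10^-12 F

6.484 pF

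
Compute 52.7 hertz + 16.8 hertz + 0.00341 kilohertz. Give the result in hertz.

In hertz:
  52.7 hertz → 52.7
  16.8 hertz → 16.8
  0.00341 kilohertz = 0.00341e3 hertz = 3.41
Sum: 52.7 + 16.8 + 3.41 = 72.91

72.91 hertz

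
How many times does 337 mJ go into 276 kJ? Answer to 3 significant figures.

(276 × 10^3) / (337 × 10^-3) = 0.819 × 10^6

819000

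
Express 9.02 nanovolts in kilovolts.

nano = 10⁻⁹, kilo = 10³; factor is 10⁻¹².
9.02 × 10⁻¹² = 0.00000000000902

0.00000000000902 kilovolts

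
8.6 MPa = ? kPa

mega = 10^6, kilo = 10^3; factor is 10^3.
8.6 × 10^3 = 8600

8600 kPa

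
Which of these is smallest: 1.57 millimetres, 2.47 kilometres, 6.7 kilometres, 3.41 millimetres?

1.57 millimetres = 0.00157 metres
2.47 kilometres = 2470 metres
6.7 kilometres = 6700 metres
3.41 millimetres = 0.00341 metres

1.57 millimetres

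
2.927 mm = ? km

0.000002927 km

milli = 10^-3, kilo = 10^3; factor is 10^-6.
2.927 × 10^-6 = 0.000002927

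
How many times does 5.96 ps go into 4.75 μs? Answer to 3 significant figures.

797000

(4.75 × 10^-6) / (5.96 × 10^-12) = 0.797 × 10^6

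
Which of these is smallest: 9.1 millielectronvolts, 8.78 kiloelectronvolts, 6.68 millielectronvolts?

9.1 millielectronvolts = 0.0091 electronvolts
8.78 kiloelectronvolts = 8780 electronvolts
6.68 millielectronvolts = 0.00668 electronvolts

6.68 millielectronvolts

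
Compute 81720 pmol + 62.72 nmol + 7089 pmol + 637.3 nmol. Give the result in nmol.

788.829 nmol

In nmol:
  81720 pmol = 81720 × 10^-3 nmol = 81.72
  62.72 nmol → 62.72
  7089 pmol = 7089 × 10^-3 nmol = 7.089
  637.3 nmol → 637.3
Sum: 81.72 + 62.72 + 7.089 + 637.3 = 788.829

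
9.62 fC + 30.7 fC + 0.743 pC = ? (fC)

In fC:
  9.62 fC → 9.62
  30.7 fC → 30.7
  0.743 pC = 0.743 × 10^3 fC = 743
Sum: 9.62 + 30.7 + 743 = 783.32

783.32 fC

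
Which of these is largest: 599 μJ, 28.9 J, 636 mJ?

599 μJ = 0.000599 J
28.9 J = 28.9 J
636 mJ = 0.636 J

28.9 J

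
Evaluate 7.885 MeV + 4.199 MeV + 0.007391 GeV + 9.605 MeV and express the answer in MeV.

In MeV:
  7.885 MeV → 7.885
  4.199 MeV → 4.199
  0.007391 GeV = 0.007391e3 MeV = 7.391
  9.605 MeV → 9.605
Sum: 7.885 + 4.199 + 7.391 + 9.605 = 29.08

29.08 MeV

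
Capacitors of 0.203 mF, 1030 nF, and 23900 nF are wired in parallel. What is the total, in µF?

In µF:
  0.203 mF = 0.203 × 10³ µF = 203
  1030 nF = 1030 × 10⁻³ µF = 1.03
  23900 nF = 23900 × 10⁻³ µF = 23.9
Sum: 203 + 1.03 + 23.9 = 227.93

227.93 µF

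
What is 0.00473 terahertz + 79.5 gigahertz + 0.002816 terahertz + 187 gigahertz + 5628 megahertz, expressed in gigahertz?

In gigahertz:
  0.00473 terahertz = 0.00473e3 gigahertz = 4.73
  79.5 gigahertz → 79.5
  0.002816 terahertz = 0.002816e3 gigahertz = 2.816
  187 gigahertz → 187
  5628 megahertz = 5628e-3 gigahertz = 5.628
Sum: 4.73 + 79.5 + 2.816 + 187 + 5.628 = 279.674

279.674 gigahertz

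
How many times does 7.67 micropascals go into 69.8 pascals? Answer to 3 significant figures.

(69.8) / (7.67e-6) = 9.1e6

9100000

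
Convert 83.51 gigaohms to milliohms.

83510000000000 milliohms

giga = 10⁹, milli = 10⁻³; factor is 10¹².
83.51 × 10¹² = 83510000000000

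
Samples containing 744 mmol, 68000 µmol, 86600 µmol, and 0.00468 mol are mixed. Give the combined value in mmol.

903.28 mmol

In mmol:
  744 mmol → 744
  68000 µmol = 68000 × 10^-3 mmol = 68
  86600 µmol = 86600 × 10^-3 mmol = 86.6
  0.00468 mol = 0.00468 × 10^3 mmol = 4.68
Sum: 744 + 68 + 86.6 + 4.68 = 903.28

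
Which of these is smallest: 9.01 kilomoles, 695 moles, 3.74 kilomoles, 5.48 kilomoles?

9.01 kilomoles = 9010 moles
695 moles = 695 moles
3.74 kilomoles = 3740 moles
5.48 kilomoles = 5480 moles

695 moles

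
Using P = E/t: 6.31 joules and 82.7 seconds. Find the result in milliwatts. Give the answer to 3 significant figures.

(6.31) / (82.7) = 0.0763 W

76.3 milliwatts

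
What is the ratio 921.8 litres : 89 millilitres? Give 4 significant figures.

10360

(921.8) / (89 × 10^-3) = 10.357 × 10^3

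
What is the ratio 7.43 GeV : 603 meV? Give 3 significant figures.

(7.43 × 10^9) / (603 × 10^-3) = 0.01232 × 10^12

12300000000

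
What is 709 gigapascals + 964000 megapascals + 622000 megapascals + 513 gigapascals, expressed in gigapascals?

In gigapascals:
  709 gigapascals → 709
  964000 megapascals = 964000e-3 gigapascals = 964
  622000 megapascals = 622000e-3 gigapascals = 622
  513 gigapascals → 513
Sum: 709 + 964 + 622 + 513 = 2808

2808 gigapascals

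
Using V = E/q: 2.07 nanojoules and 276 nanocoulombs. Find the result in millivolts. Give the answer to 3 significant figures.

(2.07 × 10^-9) / (276 × 10^-9) = 0.0075 V

7.50 millivolts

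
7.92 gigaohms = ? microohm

giga = 1e9, micro = 1e-6; factor is 1e15.
7.92 × 1e15 = 7920000000000000

7920000000000000 microohms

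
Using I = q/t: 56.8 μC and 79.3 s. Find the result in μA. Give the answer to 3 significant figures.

0.716 μA

(56.8 × 10^-6) / (79.3) = 0.71627 × 10^-6 A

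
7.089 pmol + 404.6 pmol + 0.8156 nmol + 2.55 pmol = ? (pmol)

1229.839 pmol

In pmol:
  7.089 pmol → 7.089
  404.6 pmol → 404.6
  0.8156 nmol = 0.8156 × 10^3 pmol = 815.6
  2.55 pmol → 2.55
Sum: 7.089 + 404.6 + 815.6 + 2.55 = 1229.839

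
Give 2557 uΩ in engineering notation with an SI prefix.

2.557 mΩ

= 2.557 × 10^-3 Ω; 10^-3 is milli.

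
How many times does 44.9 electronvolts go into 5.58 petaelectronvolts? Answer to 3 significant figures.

(5.58 × 10^15) / (44.9) = 0.1243 × 10^15

124000000000000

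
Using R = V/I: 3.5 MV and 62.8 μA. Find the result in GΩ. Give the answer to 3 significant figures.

55.7 GΩ

(3.5 × 10^6) / (62.8 × 10^-6) = 0.055732 × 10^12 Ω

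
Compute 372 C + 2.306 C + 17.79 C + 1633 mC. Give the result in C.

In C:
  372 C → 372
  2.306 C → 2.306
  17.79 C → 17.79
  1633 mC = 1633 × 10^-3 C = 1.633
Sum: 372 + 2.306 + 17.79 + 1.633 = 393.729

393.729 C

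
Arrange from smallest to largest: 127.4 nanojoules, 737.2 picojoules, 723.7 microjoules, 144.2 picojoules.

144.2 picojoules < 737.2 picojoules < 127.4 nanojoules < 723.7 microjoules

127.4 nanojoules = 0.0000001274 joules
737.2 picojoules = 0.0000000007372 joules
723.7 microjoules = 0.0007237 joules
144.2 picojoules = 0.0000000001442 joules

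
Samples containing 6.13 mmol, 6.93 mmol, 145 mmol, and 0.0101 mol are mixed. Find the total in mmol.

168.16 mmol

In mmol:
  6.13 mmol → 6.13
  6.93 mmol → 6.93
  145 mmol → 145
  0.0101 mol = 0.0101e3 mmol = 10.1
Sum: 6.13 + 6.93 + 145 + 10.1 = 168.16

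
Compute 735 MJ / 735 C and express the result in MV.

(735e6) / (735) = 1e6 V

1 MV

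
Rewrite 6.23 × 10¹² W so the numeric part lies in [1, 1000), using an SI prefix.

6.23 TW

= 6.23 × 10¹² W; 10¹² is tera.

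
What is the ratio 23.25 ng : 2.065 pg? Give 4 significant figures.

11260

(23.25 × 10^-9) / (2.065 × 10^-12) = 11.259 × 10^3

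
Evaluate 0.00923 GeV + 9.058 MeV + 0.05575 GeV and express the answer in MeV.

74.038 MeV

In MeV:
  0.00923 GeV = 0.00923 × 10^3 MeV = 9.23
  9.058 MeV → 9.058
  0.05575 GeV = 0.05575 × 10^3 MeV = 55.75
Sum: 9.23 + 9.058 + 55.75 = 74.038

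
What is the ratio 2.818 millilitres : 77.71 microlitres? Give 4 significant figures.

36.26

(2.818 × 10⁻³) / (77.71 × 10⁻⁶) = 0.036263 × 10³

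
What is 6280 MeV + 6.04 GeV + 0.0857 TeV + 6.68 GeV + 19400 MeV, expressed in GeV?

In GeV:
  6280 MeV = 6280 × 10⁻³ GeV = 6.28
  6.04 GeV → 6.04
  0.0857 TeV = 0.0857 × 10³ GeV = 85.7
  6.68 GeV → 6.68
  19400 MeV = 19400 × 10⁻³ GeV = 19.4
Sum: 6.28 + 6.04 + 85.7 + 6.68 + 19.4 = 124.1

124.1 GeV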